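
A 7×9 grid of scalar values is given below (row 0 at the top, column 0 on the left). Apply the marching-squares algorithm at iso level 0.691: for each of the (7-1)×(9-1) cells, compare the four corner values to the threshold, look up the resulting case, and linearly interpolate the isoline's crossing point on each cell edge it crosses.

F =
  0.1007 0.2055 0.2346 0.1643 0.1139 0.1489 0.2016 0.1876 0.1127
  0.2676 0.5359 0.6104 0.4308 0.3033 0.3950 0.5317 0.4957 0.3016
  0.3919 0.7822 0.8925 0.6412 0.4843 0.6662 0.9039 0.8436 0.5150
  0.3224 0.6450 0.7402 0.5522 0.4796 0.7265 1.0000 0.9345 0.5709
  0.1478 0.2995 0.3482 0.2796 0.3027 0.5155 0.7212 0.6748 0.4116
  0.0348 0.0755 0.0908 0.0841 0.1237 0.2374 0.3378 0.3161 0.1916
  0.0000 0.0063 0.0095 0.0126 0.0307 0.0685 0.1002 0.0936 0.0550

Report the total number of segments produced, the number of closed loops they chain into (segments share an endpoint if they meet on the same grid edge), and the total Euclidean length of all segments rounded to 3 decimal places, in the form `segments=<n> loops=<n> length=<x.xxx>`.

segments=20 loops=2 length=14.324

cell (1,0): code 0100 → (1.630,1.000)–(2.000,0.766)
cell (1,1): code 1100 → (1.286,2.000)–(1.630,1.000)
cell (1,2): code 1000 → (2.000,2.802)–(1.286,2.000)
cell (1,5): code 0100 → (1.428,6.000)–(2.000,5.104)
cell (1,6): code 1100 → (1.561,7.000)–(1.428,6.000)
cell (1,7): code 1000 → (2.000,7.464)–(1.561,7.000)
cell (2,0): code 0010 → (2.000,0.766)–(2.665,1.000)
cell (2,1): code 0111 → (2.665,1.000)–(3.000,1.483)
cell (2,2): code 1001 → (3.000,2.262)–(2.000,2.802)
cell (2,4): code 0100 → (2.411,5.000)–(3.000,4.856)
cell (2,5): code 1110 → (2.000,5.104)–(2.411,5.000)
cell (2,7): code 1001 → (3.000,7.670)–(2.000,7.464)
cell (3,1): code 0010 → (3.000,1.483)–(3.126,2.000)
cell (3,2): code 0001 → (3.126,2.000)–(3.000,2.262)
cell (3,4): code 0010 → (3.000,4.856)–(3.168,5.000)
cell (3,5): code 0111 → (3.168,5.000)–(4.000,5.853)
cell (3,6): code 1011 → (4.000,6.651)–(3.938,7.000)
cell (3,7): code 0001 → (3.938,7.000)–(3.000,7.670)
cell (4,5): code 0010 → (4.000,5.853)–(4.079,6.000)
cell (4,6): code 0001 → (4.079,6.000)–(4.000,6.651)
total: 20 segments, chained into 2 closed loop(s), length Σ = 14.324067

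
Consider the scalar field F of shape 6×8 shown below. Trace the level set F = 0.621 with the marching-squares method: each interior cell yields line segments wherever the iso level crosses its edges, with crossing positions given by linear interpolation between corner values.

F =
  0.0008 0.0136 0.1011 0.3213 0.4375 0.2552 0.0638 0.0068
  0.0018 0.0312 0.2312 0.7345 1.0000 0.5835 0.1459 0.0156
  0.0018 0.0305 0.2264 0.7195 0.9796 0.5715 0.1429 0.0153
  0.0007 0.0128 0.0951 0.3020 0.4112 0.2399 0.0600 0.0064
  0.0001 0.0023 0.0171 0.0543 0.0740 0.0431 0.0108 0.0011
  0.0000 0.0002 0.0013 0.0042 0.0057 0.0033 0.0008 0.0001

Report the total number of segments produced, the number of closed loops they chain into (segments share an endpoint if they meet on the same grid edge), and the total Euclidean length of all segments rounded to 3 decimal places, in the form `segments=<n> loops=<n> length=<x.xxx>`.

segments=8 loops=1 length=7.031

cell (0,2): code 0100 → (0.725,3.000)–(1.000,2.774)
cell (0,3): code 1100 → (0.326,4.000)–(0.725,3.000)
cell (0,4): code 1000 → (1.000,4.910)–(0.326,4.000)
cell (1,2): code 0110 → (1.000,2.774)–(2.000,2.800)
cell (1,4): code 1001 → (2.000,4.879)–(1.000,4.910)
cell (2,2): code 0010 → (2.000,2.800)–(2.236,3.000)
cell (2,3): code 0011 → (2.236,3.000)–(2.631,4.000)
cell (2,4): code 0001 → (2.631,4.000)–(2.000,4.879)
total: 8 segments, chained into 1 closed loop(s), length Σ = 7.031218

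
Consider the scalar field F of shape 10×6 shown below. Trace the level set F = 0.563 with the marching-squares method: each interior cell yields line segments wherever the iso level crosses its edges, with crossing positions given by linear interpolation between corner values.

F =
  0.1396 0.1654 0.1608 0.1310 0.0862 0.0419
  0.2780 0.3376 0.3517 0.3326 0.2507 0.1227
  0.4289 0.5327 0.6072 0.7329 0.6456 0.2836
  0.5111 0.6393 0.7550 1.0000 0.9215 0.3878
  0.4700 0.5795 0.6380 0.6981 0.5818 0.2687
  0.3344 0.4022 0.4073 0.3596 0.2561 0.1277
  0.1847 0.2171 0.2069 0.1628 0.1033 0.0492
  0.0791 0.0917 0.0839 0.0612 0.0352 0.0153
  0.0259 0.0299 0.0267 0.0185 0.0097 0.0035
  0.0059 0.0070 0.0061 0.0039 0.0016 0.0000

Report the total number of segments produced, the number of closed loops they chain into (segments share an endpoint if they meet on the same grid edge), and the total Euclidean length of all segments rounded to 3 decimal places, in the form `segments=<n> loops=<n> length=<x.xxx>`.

cell (1,1): code 0100 → (1.827,2.000)–(2.000,1.407)
cell (1,2): code 1100 → (1.576,3.000)–(1.827,2.000)
cell (1,3): code 1100 → (1.791,4.000)–(1.576,3.000)
cell (1,4): code 1000 → (2.000,4.228)–(1.791,4.000)
cell (2,0): code 0100 → (2.284,1.000)–(3.000,0.405)
cell (2,1): code 1110 → (2.000,1.407)–(2.284,1.000)
cell (2,4): code 1001 → (3.000,4.672)–(2.000,4.228)
cell (3,0): code 0110 → (3.000,0.405)–(4.000,0.849)
cell (3,4): code 1001 → (4.000,4.060)–(3.000,4.672)
cell (4,0): code 0010 → (4.000,0.849)–(4.093,1.000)
cell (4,1): code 0011 → (4.093,1.000)–(4.325,2.000)
cell (4,2): code 0011 → (4.325,2.000)–(4.399,3.000)
cell (4,3): code 0011 → (4.399,3.000)–(4.058,4.000)
cell (4,4): code 0001 → (4.058,4.000)–(4.000,4.060)
total: 14 segments, chained into 1 closed loop(s), length Σ = 11.115534

segments=14 loops=1 length=11.116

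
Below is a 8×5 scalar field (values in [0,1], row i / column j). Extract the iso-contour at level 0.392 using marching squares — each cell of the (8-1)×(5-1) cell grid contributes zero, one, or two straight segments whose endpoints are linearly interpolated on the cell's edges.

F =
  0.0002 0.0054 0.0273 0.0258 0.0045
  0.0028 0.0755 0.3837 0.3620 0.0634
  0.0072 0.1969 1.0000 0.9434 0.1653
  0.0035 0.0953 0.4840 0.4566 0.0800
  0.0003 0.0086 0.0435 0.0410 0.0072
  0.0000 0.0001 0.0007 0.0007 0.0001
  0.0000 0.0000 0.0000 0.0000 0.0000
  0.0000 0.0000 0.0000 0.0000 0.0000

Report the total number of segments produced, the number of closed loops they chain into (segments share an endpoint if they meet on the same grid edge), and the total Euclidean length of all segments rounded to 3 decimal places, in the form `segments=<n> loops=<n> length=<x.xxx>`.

cell (1,1): code 0100 → (1.013,2.000)–(2.000,1.243)
cell (1,2): code 1100 → (1.052,3.000)–(1.013,2.000)
cell (1,3): code 1000 → (2.000,3.709)–(1.052,3.000)
cell (2,1): code 0110 → (2.000,1.243)–(3.000,1.763)
cell (2,3): code 1001 → (3.000,3.172)–(2.000,3.709)
cell (3,1): code 0010 → (3.000,1.763)–(3.209,2.000)
cell (3,2): code 0011 → (3.209,2.000)–(3.155,3.000)
cell (3,3): code 0001 → (3.155,3.000)–(3.000,3.172)
total: 8 segments, chained into 1 closed loop(s), length Σ = 7.239162

segments=8 loops=1 length=7.239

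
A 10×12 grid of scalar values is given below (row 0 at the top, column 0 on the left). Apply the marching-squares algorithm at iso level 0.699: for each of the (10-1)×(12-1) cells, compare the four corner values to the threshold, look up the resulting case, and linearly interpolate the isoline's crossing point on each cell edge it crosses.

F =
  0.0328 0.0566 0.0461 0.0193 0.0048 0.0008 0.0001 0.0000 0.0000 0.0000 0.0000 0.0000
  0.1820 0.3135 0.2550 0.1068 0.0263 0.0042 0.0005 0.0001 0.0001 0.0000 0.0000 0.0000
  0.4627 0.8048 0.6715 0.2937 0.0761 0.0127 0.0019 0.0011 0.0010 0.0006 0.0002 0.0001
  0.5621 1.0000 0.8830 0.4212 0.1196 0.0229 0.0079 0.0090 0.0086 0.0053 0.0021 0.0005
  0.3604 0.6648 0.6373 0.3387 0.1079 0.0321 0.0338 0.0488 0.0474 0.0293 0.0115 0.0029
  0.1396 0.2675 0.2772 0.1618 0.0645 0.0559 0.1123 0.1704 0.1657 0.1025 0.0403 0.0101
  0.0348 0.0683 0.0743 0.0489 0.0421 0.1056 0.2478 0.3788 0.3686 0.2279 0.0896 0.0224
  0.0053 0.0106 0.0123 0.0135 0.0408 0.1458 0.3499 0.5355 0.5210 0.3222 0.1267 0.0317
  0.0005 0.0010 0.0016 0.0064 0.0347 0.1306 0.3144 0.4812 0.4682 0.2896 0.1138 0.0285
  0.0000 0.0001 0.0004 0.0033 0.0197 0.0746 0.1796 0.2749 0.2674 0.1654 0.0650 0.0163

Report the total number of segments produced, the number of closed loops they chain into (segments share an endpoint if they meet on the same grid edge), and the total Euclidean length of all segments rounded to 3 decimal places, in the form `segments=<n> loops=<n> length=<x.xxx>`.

segments=8 loops=1 length=6.459

cell (1,0): code 0100 → (1.785,1.000)–(2.000,0.691)
cell (1,1): code 1000 → (2.000,1.794)–(1.785,1.000)
cell (2,0): code 0110 → (2.000,0.691)–(3.000,0.313)
cell (2,1): code 1101 → (2.130,2.000)–(2.000,1.794)
cell (2,2): code 1000 → (3.000,2.398)–(2.130,2.000)
cell (3,0): code 0010 → (3.000,0.313)–(3.898,1.000)
cell (3,1): code 0011 → (3.898,1.000)–(3.749,2.000)
cell (3,2): code 0001 → (3.749,2.000)–(3.000,2.398)
total: 8 segments, chained into 1 closed loop(s), length Σ = 6.459265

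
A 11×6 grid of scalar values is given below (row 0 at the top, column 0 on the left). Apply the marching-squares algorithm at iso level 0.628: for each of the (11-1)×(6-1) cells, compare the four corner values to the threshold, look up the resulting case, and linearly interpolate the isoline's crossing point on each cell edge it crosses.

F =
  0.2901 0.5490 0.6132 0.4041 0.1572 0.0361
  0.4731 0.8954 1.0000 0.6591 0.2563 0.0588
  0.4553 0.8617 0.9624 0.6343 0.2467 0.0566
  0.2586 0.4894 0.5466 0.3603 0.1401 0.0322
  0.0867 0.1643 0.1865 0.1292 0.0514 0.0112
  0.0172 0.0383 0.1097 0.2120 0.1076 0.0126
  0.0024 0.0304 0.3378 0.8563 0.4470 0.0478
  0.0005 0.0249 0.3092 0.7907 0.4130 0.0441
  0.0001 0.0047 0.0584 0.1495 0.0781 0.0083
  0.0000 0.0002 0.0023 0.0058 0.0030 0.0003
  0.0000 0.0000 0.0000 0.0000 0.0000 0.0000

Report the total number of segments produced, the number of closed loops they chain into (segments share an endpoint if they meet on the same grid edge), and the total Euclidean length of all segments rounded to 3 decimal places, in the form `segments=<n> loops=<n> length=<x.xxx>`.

cell (0,0): code 0100 → (0.228,1.000)–(1.000,0.367)
cell (0,1): code 1100 → (0.038,2.000)–(0.228,1.000)
cell (0,2): code 1100 → (0.878,3.000)–(0.038,2.000)
cell (0,3): code 1000 → (1.000,3.077)–(0.878,3.000)
cell (1,0): code 0110 → (1.000,0.367)–(2.000,0.425)
cell (1,3): code 1001 → (2.000,3.016)–(1.000,3.077)
cell (2,0): code 0010 → (2.000,0.425)–(2.628,1.000)
cell (2,1): code 0011 → (2.628,1.000)–(2.804,2.000)
cell (2,2): code 0011 → (2.804,2.000)–(2.023,3.000)
cell (2,3): code 0001 → (2.023,3.000)–(2.000,3.016)
cell (5,2): code 0100 → (5.646,3.000)–(6.000,2.560)
cell (5,3): code 1000 → (6.000,3.558)–(5.646,3.000)
cell (6,2): code 0110 → (6.000,2.560)–(7.000,2.662)
cell (6,3): code 1001 → (7.000,3.431)–(6.000,3.558)
cell (7,2): code 0010 → (7.000,2.662)–(7.254,3.000)
cell (7,3): code 0001 → (7.254,3.000)–(7.000,3.431)
total: 16 segments, chained into 2 closed loop(s), length Σ = 12.795678

segments=16 loops=2 length=12.796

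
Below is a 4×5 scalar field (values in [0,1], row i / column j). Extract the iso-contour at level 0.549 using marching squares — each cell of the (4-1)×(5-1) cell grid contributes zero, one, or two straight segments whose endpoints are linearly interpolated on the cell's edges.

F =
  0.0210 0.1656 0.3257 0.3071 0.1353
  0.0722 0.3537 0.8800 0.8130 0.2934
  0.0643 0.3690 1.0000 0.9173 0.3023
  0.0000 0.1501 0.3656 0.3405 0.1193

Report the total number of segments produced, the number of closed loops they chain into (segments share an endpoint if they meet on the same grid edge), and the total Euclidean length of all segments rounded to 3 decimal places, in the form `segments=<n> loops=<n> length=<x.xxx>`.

cell (0,1): code 0100 → (0.403,2.000)–(1.000,1.371)
cell (0,2): code 1100 → (0.478,3.000)–(0.403,2.000)
cell (0,3): code 1000 → (1.000,3.508)–(0.478,3.000)
cell (1,1): code 0110 → (1.000,1.371)–(2.000,1.285)
cell (1,3): code 1001 → (2.000,3.599)–(1.000,3.508)
cell (2,1): code 0010 → (2.000,1.285)–(2.711,2.000)
cell (2,2): code 0011 → (2.711,2.000)–(2.639,3.000)
cell (2,3): code 0001 → (2.639,3.000)–(2.000,3.599)
total: 8 segments, chained into 1 closed loop(s), length Σ = 7.492320

segments=8 loops=1 length=7.492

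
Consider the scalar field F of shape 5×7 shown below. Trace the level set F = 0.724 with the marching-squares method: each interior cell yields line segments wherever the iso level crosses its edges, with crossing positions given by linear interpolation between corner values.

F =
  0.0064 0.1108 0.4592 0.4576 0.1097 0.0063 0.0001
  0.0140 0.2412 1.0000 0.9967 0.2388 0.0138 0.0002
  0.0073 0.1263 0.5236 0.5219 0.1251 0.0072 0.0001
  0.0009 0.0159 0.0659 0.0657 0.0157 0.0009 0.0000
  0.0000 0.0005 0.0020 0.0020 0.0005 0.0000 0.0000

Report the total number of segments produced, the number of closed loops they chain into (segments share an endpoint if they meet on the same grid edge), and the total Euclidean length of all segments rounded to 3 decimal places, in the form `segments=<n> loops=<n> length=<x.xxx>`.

segments=6 loops=1 length=4.609

cell (0,1): code 0100 → (0.490,2.000)–(1.000,1.636)
cell (0,2): code 1100 → (0.494,3.000)–(0.490,2.000)
cell (0,3): code 1000 → (1.000,3.360)–(0.494,3.000)
cell (1,1): code 0010 → (1.000,1.636)–(1.579,2.000)
cell (1,2): code 0011 → (1.579,2.000)–(1.574,3.000)
cell (1,3): code 0001 → (1.574,3.000)–(1.000,3.360)
total: 6 segments, chained into 1 closed loop(s), length Σ = 4.609296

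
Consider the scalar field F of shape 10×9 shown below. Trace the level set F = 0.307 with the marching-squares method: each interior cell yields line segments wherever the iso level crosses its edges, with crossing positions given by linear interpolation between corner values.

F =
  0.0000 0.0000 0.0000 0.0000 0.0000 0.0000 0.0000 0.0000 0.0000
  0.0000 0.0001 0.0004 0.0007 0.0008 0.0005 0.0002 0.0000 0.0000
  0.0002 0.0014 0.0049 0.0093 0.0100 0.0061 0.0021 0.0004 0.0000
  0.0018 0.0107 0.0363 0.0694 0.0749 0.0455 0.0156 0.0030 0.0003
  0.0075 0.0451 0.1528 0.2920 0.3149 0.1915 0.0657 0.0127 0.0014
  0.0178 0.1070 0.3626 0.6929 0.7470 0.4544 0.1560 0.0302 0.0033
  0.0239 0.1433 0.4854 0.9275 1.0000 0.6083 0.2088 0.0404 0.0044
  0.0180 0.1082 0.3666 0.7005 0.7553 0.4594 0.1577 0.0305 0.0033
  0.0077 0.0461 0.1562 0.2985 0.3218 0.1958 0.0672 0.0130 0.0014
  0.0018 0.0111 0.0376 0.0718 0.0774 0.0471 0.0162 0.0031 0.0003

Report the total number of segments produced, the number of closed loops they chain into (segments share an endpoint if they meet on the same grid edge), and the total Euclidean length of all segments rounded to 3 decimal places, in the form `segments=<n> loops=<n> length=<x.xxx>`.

segments=18 loops=1 length=13.033

cell (3,3): code 0100 → (3.967,4.000)–(4.000,3.655)
cell (3,4): code 1000 → (4.000,4.064)–(3.967,4.000)
cell (4,1): code 0100 → (4.735,2.000)–(5.000,1.782)
cell (4,2): code 1100 → (4.037,3.000)–(4.735,2.000)
cell (4,3): code 1110 → (4.000,3.655)–(4.037,3.000)
cell (4,4): code 1101 → (4.439,5.000)–(4.000,4.064)
cell (4,5): code 1000 → (5.000,5.494)–(4.439,5.000)
cell (5,1): code 0110 → (5.000,1.782)–(6.000,1.479)
cell (5,5): code 1001 → (6.000,5.754)–(5.000,5.494)
cell (6,1): code 0110 → (6.000,1.479)–(7.000,1.769)
cell (6,5): code 1001 → (7.000,5.505)–(6.000,5.754)
cell (7,1): code 0010 → (7.000,1.769)–(7.283,2.000)
cell (7,2): code 0011 → (7.283,2.000)–(7.979,3.000)
cell (7,3): code 0111 → (7.979,3.000)–(8.000,3.365)
cell (7,4): code 1011 → (8.000,4.117)–(7.578,5.000)
cell (7,5): code 0001 → (7.578,5.000)–(7.000,5.505)
cell (8,3): code 0010 → (8.000,3.365)–(8.061,4.000)
cell (8,4): code 0001 → (8.061,4.000)–(8.000,4.117)
total: 18 segments, chained into 1 closed loop(s), length Σ = 13.033377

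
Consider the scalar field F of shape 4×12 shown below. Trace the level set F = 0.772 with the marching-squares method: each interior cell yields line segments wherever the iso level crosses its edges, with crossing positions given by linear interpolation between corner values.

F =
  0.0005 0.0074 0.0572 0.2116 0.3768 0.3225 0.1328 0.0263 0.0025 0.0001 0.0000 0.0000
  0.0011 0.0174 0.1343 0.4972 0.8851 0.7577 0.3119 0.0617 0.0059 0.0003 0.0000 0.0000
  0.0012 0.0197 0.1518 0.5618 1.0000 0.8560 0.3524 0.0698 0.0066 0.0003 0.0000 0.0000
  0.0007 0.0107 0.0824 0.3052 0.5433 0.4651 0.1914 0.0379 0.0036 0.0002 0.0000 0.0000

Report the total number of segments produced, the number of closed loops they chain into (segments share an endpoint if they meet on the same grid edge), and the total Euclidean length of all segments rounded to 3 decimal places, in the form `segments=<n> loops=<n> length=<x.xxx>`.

cell (0,3): code 0100 → (0.777,4.000)–(1.000,3.708)
cell (0,4): code 1000 → (1.000,4.888)–(0.777,4.000)
cell (1,3): code 0110 → (1.000,3.708)–(2.000,3.480)
cell (1,4): code 1101 → (1.145,5.000)–(1.000,4.888)
cell (1,5): code 1000 → (2.000,5.167)–(1.145,5.000)
cell (2,3): code 0010 → (2.000,3.480)–(2.499,4.000)
cell (2,4): code 0011 → (2.499,4.000)–(2.215,5.000)
cell (2,5): code 0001 → (2.215,5.000)–(2.000,5.167)
total: 8 segments, chained into 1 closed loop(s), length Σ = 5.394960

segments=8 loops=1 length=5.395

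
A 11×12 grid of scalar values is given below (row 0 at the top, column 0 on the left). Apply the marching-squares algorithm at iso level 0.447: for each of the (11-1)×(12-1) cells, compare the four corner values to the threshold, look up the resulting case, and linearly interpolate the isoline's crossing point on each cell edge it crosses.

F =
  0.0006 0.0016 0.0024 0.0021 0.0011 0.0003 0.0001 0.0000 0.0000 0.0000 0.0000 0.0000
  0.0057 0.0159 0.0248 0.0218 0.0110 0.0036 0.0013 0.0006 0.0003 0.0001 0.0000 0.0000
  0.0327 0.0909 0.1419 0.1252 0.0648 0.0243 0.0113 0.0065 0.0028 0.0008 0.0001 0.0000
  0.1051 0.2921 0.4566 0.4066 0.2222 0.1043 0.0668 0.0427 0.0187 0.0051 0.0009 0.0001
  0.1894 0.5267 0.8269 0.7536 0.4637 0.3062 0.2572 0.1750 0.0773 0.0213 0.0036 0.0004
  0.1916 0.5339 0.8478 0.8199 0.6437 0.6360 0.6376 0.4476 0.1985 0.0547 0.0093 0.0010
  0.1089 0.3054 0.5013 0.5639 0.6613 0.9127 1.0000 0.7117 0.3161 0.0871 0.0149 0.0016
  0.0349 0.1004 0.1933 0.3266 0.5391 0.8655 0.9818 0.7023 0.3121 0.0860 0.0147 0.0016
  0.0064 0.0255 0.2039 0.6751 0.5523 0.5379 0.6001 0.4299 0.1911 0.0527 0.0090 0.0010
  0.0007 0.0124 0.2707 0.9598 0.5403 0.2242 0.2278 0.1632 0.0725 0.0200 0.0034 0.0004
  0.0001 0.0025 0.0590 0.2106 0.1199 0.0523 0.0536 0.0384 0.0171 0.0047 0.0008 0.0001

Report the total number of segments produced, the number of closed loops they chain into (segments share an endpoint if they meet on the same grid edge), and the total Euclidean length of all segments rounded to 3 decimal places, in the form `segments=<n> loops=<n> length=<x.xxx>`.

segments=30 loops=1 length=23.172

cell (2,1): code 0100 → (2.969,2.000)–(3.000,1.942)
cell (2,2): code 1000 → (3.000,2.192)–(2.969,2.000)
cell (3,0): code 0100 → (3.660,1.000)–(4.000,0.764)
cell (3,1): code 1110 → (3.000,1.942)–(3.660,1.000)
cell (3,2): code 1101 → (3.116,3.000)–(3.000,2.192)
cell (3,3): code 1100 → (3.931,4.000)–(3.116,3.000)
cell (3,4): code 1000 → (4.000,4.106)–(3.931,4.000)
cell (4,0): code 0110 → (4.000,0.764)–(5.000,0.746)
cell (4,4): code 1101 → (4.427,5.000)–(4.000,4.106)
cell (4,5): code 1100 → (4.499,6.000)–(4.427,5.000)
cell (4,6): code 1100 → (4.998,7.000)–(4.499,6.000)
cell (4,7): code 1000 → (5.000,7.002)–(4.998,7.000)
cell (5,0): code 0010 → (5.000,0.746)–(5.380,1.000)
cell (5,1): code 0111 → (5.380,1.000)–(6.000,1.723)
cell (5,7): code 1001 → (6.000,7.669)–(5.000,7.002)
cell (6,1): code 0010 → (6.000,1.723)–(6.176,2.000)
cell (6,2): code 0011 → (6.176,2.000)–(6.493,3.000)
cell (6,3): code 0111 → (6.493,3.000)–(7.000,3.567)
cell (6,7): code 1001 → (7.000,7.654)–(6.000,7.669)
cell (7,2): code 0100 → (7.345,3.000)–(8.000,2.516)
cell (7,3): code 1110 → (7.000,3.567)–(7.345,3.000)
cell (7,6): code 1011 → (8.000,6.900)–(7.937,7.000)
cell (7,7): code 0001 → (7.937,7.000)–(7.000,7.654)
cell (8,2): code 0110 → (8.000,2.516)–(9.000,2.256)
cell (8,4): code 1011 → (9.000,4.295)–(8.290,5.000)
cell (8,5): code 0011 → (8.290,5.000)–(8.411,6.000)
cell (8,6): code 0001 → (8.411,6.000)–(8.000,6.900)
cell (9,2): code 0010 → (9.000,2.256)–(9.684,3.000)
cell (9,3): code 0011 → (9.684,3.000)–(9.222,4.000)
cell (9,4): code 0001 → (9.222,4.000)–(9.000,4.295)
total: 30 segments, chained into 1 closed loop(s), length Σ = 23.171816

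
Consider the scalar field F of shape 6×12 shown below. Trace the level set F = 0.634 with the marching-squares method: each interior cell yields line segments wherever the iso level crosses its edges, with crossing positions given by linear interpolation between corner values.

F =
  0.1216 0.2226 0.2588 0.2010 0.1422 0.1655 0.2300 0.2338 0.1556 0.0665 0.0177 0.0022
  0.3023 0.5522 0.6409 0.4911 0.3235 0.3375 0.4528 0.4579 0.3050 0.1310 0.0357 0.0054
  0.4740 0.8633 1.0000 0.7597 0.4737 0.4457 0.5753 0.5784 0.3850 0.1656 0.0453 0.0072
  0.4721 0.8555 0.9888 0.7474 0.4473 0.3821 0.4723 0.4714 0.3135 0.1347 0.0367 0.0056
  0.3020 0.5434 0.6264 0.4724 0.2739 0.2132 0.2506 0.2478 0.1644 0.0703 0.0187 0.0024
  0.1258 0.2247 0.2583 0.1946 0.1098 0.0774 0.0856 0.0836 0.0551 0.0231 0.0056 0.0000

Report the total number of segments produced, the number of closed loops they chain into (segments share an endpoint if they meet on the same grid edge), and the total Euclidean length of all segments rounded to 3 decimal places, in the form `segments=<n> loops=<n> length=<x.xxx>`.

cell (0,1): code 0100 → (0.982,2.000)–(1.000,1.922)
cell (0,2): code 1000 → (1.000,2.046)–(0.982,2.000)
cell (1,0): code 0100 → (1.263,1.000)–(2.000,0.411)
cell (1,1): code 1110 → (1.000,1.922)–(1.263,1.000)
cell (1,2): code 1101 → (1.532,3.000)–(1.000,2.046)
cell (1,3): code 1000 → (2.000,3.440)–(1.532,3.000)
cell (2,0): code 0110 → (2.000,0.411)–(3.000,0.422)
cell (2,3): code 1001 → (3.000,3.378)–(2.000,3.440)
cell (3,0): code 0010 → (3.000,0.422)–(3.710,1.000)
cell (3,1): code 0011 → (3.710,1.000)–(3.979,2.000)
cell (3,2): code 0011 → (3.979,2.000)–(3.412,3.000)
cell (3,3): code 0001 → (3.412,3.000)–(3.000,3.378)
total: 12 segments, chained into 1 closed loop(s), length Σ = 9.427495

segments=12 loops=1 length=9.427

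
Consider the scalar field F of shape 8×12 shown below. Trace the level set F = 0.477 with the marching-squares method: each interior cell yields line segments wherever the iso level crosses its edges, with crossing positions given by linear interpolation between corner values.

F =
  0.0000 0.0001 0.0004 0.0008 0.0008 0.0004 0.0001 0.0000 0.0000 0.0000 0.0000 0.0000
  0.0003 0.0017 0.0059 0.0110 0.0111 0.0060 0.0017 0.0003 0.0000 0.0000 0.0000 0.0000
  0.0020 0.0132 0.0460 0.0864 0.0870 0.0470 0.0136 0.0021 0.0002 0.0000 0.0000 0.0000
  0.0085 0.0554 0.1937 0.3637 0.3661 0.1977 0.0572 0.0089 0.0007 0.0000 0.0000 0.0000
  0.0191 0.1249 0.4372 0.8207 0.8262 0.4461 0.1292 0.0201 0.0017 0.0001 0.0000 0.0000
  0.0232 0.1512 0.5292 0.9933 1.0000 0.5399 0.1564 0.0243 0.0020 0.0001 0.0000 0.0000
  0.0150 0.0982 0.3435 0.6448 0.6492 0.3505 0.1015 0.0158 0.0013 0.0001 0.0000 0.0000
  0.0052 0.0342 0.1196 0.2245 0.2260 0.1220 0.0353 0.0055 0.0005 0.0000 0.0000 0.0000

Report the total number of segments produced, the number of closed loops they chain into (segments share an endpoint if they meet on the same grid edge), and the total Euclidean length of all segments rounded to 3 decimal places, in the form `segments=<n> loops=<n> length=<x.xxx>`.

cell (3,2): code 0100 → (3.248,3.000)–(4.000,2.104)
cell (3,3): code 1100 → (3.241,4.000)–(3.248,3.000)
cell (3,4): code 1000 → (4.000,4.919)–(3.241,4.000)
cell (4,1): code 0100 → (4.433,2.000)–(5.000,1.862)
cell (4,2): code 1110 → (4.000,2.104)–(4.433,2.000)
cell (4,4): code 1101 → (4.329,5.000)–(4.000,4.919)
cell (4,5): code 1000 → (5.000,5.164)–(4.329,5.000)
cell (5,1): code 0010 → (5.000,1.862)–(5.281,2.000)
cell (5,2): code 0111 → (5.281,2.000)–(6.000,2.443)
cell (5,4): code 1011 → (6.000,4.576)–(5.332,5.000)
cell (5,5): code 0001 → (5.332,5.000)–(5.000,5.164)
cell (6,2): code 0010 → (6.000,2.443)–(6.399,3.000)
cell (6,3): code 0011 → (6.399,3.000)–(6.407,4.000)
cell (6,4): code 0001 → (6.407,4.000)–(6.000,4.576)
total: 14 segments, chained into 1 closed loop(s), length Σ = 10.129947

segments=14 loops=1 length=10.130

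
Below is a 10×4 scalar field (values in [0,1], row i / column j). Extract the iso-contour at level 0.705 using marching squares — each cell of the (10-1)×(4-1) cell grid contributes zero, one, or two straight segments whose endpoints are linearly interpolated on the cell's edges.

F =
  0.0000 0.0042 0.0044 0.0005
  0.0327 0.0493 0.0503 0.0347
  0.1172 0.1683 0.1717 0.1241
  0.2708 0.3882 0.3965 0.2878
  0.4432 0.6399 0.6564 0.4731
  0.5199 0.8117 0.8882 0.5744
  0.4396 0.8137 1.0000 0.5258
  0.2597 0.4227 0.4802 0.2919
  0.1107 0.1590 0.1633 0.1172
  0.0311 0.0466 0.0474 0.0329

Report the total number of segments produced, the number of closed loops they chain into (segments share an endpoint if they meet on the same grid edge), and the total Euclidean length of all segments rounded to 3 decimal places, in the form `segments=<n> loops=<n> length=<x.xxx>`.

cell (4,0): code 0100 → (4.379,1.000)–(5.000,0.634)
cell (4,1): code 1100 → (4.210,2.000)–(4.379,1.000)
cell (4,2): code 1000 → (5.000,2.584)–(4.210,2.000)
cell (5,0): code 0110 → (5.000,0.634)–(6.000,0.709)
cell (5,2): code 1001 → (6.000,2.622)–(5.000,2.584)
cell (6,0): code 0010 → (6.000,0.709)–(6.278,1.000)
cell (6,1): code 0011 → (6.278,1.000)–(6.568,2.000)
cell (6,2): code 0001 → (6.568,2.000)–(6.000,2.622)
total: 8 segments, chained into 1 closed loop(s), length Σ = 7.006358

segments=8 loops=1 length=7.006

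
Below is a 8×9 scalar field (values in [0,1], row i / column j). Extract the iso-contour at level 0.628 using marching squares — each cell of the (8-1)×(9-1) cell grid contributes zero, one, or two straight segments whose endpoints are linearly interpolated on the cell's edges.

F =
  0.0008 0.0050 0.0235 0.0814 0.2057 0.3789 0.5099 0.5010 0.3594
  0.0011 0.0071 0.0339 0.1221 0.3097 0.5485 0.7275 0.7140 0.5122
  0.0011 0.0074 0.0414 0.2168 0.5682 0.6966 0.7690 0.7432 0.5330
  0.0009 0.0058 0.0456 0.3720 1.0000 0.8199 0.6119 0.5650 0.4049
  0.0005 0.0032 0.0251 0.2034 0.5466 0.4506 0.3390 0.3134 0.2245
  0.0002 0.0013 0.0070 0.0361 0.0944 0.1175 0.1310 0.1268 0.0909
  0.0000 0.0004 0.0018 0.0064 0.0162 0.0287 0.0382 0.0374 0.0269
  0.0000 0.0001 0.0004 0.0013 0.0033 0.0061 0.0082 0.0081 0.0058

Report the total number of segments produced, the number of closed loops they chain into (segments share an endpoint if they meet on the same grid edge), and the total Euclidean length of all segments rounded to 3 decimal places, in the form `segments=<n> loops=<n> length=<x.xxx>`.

cell (0,5): code 0100 → (0.543,6.000)–(1.000,5.444)
cell (0,6): code 1100 → (0.596,7.000)–(0.543,6.000)
cell (0,7): code 1000 → (1.000,7.426)–(0.596,7.000)
cell (1,4): code 0100 → (1.537,5.000)–(2.000,4.466)
cell (1,5): code 1110 → (1.000,5.444)–(1.537,5.000)
cell (1,7): code 1001 → (2.000,7.548)–(1.000,7.426)
cell (2,3): code 0100 → (2.138,4.000)–(3.000,3.408)
cell (2,4): code 1110 → (2.000,4.466)–(2.138,4.000)
cell (2,5): code 1011 → (3.000,5.923)–(2.898,6.000)
cell (2,6): code 0011 → (2.898,6.000)–(2.646,7.000)
cell (2,7): code 0001 → (2.646,7.000)–(2.000,7.548)
cell (3,3): code 0010 → (3.000,3.408)–(3.820,4.000)
cell (3,4): code 0011 → (3.820,4.000)–(3.520,5.000)
cell (3,5): code 0001 → (3.520,5.000)–(3.000,5.923)
total: 14 segments, chained into 1 closed loop(s), length Σ = 11.372939

segments=14 loops=1 length=11.373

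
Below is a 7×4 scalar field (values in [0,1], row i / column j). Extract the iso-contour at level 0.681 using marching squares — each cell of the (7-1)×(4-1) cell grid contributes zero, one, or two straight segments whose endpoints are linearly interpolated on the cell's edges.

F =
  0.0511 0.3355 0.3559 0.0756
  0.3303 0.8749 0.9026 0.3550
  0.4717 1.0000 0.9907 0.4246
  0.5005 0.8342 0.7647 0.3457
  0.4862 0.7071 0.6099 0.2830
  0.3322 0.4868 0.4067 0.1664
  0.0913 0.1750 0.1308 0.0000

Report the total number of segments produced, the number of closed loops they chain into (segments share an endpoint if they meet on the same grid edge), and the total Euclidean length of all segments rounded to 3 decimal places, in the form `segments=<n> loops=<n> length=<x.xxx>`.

segments=12 loops=1 length=9.147

cell (0,0): code 0100 → (0.641,1.000)–(1.000,0.644)
cell (0,1): code 1100 → (0.595,2.000)–(0.641,1.000)
cell (0,2): code 1000 → (1.000,2.405)–(0.595,2.000)
cell (1,0): code 0110 → (1.000,0.644)–(2.000,0.396)
cell (1,2): code 1001 → (2.000,2.547)–(1.000,2.405)
cell (2,0): code 0110 → (2.000,0.396)–(3.000,0.541)
cell (2,2): code 1001 → (3.000,2.200)–(2.000,2.547)
cell (3,0): code 0110 → (3.000,0.541)–(4.000,0.882)
cell (3,1): code 1011 → (4.000,1.269)–(3.541,2.000)
cell (3,2): code 0001 → (3.541,2.000)–(3.000,2.200)
cell (4,0): code 0010 → (4.000,0.882)–(4.118,1.000)
cell (4,1): code 0001 → (4.118,1.000)–(4.000,1.269)
total: 12 segments, chained into 1 closed loop(s), length Σ = 9.146599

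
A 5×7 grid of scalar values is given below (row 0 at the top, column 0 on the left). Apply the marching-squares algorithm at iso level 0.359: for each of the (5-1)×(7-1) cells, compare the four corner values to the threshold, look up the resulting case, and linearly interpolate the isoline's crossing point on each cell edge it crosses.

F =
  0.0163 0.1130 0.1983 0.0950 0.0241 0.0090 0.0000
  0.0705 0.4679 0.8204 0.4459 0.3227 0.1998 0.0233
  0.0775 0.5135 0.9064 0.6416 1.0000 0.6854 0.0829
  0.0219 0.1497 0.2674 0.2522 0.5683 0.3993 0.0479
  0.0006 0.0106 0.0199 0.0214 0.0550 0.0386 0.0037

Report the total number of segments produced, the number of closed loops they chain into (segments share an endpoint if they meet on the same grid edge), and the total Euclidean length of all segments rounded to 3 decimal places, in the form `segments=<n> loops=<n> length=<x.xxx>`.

cell (0,0): code 0100 → (0.693,1.000)–(1.000,0.726)
cell (0,1): code 1100 → (0.258,2.000)–(0.693,1.000)
cell (0,2): code 1100 → (0.752,3.000)–(0.258,2.000)
cell (0,3): code 1000 → (1.000,3.705)–(0.752,3.000)
cell (1,0): code 0110 → (1.000,0.726)–(2.000,0.646)
cell (1,3): code 1101 → (1.054,4.000)–(1.000,3.705)
cell (1,4): code 1100 → (1.328,5.000)–(1.054,4.000)
cell (1,5): code 1000 → (2.000,5.542)–(1.328,5.000)
cell (2,0): code 0010 → (2.000,0.646)–(2.425,1.000)
cell (2,1): code 0011 → (2.425,1.000)–(2.857,2.000)
cell (2,2): code 0011 → (2.857,2.000)–(2.726,3.000)
cell (2,3): code 0111 → (2.726,3.000)–(3.000,3.338)
cell (2,5): code 1001 → (3.000,5.115)–(2.000,5.542)
cell (3,3): code 0010 → (3.000,3.338)–(3.408,4.000)
cell (3,4): code 0011 → (3.408,4.000)–(3.112,5.000)
cell (3,5): code 0001 → (3.112,5.000)–(3.000,5.115)
total: 16 segments, chained into 1 closed loop(s), length Σ = 12.721830

segments=16 loops=1 length=12.722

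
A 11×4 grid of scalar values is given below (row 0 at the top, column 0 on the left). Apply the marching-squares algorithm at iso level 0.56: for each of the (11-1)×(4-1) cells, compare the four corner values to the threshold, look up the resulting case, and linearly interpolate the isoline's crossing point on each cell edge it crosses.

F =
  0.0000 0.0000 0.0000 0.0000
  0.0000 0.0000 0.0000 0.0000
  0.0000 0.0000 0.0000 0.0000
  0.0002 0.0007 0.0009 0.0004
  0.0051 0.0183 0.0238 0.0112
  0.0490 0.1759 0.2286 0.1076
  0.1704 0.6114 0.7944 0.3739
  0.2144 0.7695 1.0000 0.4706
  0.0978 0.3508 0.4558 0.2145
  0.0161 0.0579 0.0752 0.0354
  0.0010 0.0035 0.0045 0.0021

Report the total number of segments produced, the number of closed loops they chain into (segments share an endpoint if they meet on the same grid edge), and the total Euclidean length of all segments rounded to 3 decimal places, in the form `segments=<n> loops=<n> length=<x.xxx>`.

cell (5,0): code 0100 → (5.882,1.000)–(6.000,0.883)
cell (5,1): code 1100 → (5.586,2.000)–(5.882,1.000)
cell (5,2): code 1000 → (6.000,2.557)–(5.586,2.000)
cell (6,0): code 0110 → (6.000,0.883)–(7.000,0.623)
cell (6,2): code 1001 → (7.000,2.831)–(6.000,2.557)
cell (7,0): code 0010 → (7.000,0.623)–(7.500,1.000)
cell (7,1): code 0011 → (7.500,1.000)–(7.809,2.000)
cell (7,2): code 0001 → (7.809,2.000)–(7.000,2.831)
total: 8 segments, chained into 1 closed loop(s), length Σ = 6.806262

segments=8 loops=1 length=6.806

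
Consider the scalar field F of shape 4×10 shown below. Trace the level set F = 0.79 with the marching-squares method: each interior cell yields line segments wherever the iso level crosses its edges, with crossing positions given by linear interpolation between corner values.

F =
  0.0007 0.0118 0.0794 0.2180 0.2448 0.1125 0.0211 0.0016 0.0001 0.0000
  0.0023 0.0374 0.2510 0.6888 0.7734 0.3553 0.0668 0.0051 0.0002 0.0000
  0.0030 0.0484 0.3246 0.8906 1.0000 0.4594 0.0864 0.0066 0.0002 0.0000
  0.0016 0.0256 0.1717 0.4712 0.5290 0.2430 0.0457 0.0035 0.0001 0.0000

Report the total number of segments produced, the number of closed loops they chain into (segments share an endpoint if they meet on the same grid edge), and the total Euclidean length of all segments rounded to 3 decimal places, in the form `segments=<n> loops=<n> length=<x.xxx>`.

segments=6 loops=1 length=4.533

cell (1,2): code 0100 → (1.501,3.000)–(2.000,2.822)
cell (1,3): code 1100 → (1.073,4.000)–(1.501,3.000)
cell (1,4): code 1000 → (2.000,4.388)–(1.073,4.000)
cell (2,2): code 0010 → (2.000,2.822)–(2.240,3.000)
cell (2,3): code 0011 → (2.240,3.000)–(2.446,4.000)
cell (2,4): code 0001 → (2.446,4.000)–(2.000,4.388)
total: 6 segments, chained into 1 closed loop(s), length Σ = 4.532832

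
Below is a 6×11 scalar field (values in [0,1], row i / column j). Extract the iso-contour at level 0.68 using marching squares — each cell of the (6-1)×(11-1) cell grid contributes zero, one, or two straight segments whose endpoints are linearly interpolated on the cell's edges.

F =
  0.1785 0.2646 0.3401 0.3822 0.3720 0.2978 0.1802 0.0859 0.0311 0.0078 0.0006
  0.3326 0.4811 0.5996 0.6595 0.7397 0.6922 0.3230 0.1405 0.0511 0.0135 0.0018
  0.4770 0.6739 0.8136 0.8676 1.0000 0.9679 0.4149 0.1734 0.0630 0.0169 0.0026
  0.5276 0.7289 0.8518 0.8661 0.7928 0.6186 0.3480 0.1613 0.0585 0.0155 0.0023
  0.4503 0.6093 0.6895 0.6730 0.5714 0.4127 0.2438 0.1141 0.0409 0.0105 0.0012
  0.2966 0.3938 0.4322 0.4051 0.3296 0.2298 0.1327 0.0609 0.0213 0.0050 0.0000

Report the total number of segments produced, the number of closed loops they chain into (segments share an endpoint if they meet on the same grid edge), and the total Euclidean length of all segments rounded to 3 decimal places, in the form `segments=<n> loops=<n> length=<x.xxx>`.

segments=18 loops=1 length=12.378

cell (0,3): code 0100 → (0.838,4.000)–(1.000,3.256)
cell (0,4): code 1100 → (0.969,5.000)–(0.838,4.000)
cell (0,5): code 1000 → (1.000,5.033)–(0.969,5.000)
cell (1,1): code 0100 → (1.376,2.000)–(2.000,1.044)
cell (1,2): code 1100 → (1.099,3.000)–(1.376,2.000)
cell (1,3): code 1110 → (1.000,3.256)–(1.099,3.000)
cell (1,5): code 1001 → (2.000,5.521)–(1.000,5.033)
cell (2,0): code 0100 → (2.111,1.000)–(3.000,0.757)
cell (2,1): code 1110 → (2.000,1.044)–(2.111,1.000)
cell (2,4): code 1011 → (3.000,4.648)–(2.824,5.000)
cell (2,5): code 0001 → (2.824,5.000)–(2.000,5.521)
cell (3,0): code 0010 → (3.000,0.757)–(3.409,1.000)
cell (3,1): code 0111 → (3.409,1.000)–(4.000,1.882)
cell (3,2): code 1011 → (4.000,2.576)–(3.964,3.000)
cell (3,3): code 0011 → (3.964,3.000)–(3.509,4.000)
cell (3,4): code 0001 → (3.509,4.000)–(3.000,4.648)
cell (4,1): code 0010 → (4.000,1.882)–(4.037,2.000)
cell (4,2): code 0001 → (4.037,2.000)–(4.000,2.576)
total: 18 segments, chained into 1 closed loop(s), length Σ = 12.377679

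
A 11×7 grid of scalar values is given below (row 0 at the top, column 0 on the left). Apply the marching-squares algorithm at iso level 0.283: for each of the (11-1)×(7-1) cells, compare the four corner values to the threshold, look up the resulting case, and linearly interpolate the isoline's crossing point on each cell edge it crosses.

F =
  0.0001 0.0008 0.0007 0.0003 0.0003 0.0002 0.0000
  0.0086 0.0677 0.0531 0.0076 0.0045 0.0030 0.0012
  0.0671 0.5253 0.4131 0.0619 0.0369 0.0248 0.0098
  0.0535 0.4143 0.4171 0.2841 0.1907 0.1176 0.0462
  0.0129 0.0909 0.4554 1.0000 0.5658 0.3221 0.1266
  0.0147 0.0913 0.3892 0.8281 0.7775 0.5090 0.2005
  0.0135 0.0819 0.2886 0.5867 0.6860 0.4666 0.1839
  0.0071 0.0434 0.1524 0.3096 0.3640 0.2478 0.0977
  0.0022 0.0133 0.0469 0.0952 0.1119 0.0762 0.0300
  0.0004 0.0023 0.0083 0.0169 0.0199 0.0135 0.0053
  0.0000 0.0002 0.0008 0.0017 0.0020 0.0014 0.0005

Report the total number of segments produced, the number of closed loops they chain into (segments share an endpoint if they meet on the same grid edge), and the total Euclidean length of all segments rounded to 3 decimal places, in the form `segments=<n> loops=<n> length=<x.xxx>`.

segments=22 loops=1 length=17.180

cell (1,0): code 0100 → (1.470,1.000)–(2.000,0.471)
cell (1,1): code 1100 → (1.639,2.000)–(1.470,1.000)
cell (1,2): code 1000 → (2.000,2.370)–(1.639,2.000)
cell (2,0): code 0110 → (2.000,0.471)–(3.000,0.636)
cell (2,2): code 1101 → (2.995,3.000)–(2.000,2.370)
cell (2,3): code 1000 → (3.000,3.012)–(2.995,3.000)
cell (3,0): code 0010 → (3.000,0.636)–(3.406,1.000)
cell (3,1): code 0111 → (3.406,1.000)–(4.000,1.527)
cell (3,3): code 1101 → (3.246,4.000)–(3.000,3.012)
cell (3,4): code 1100 → (3.809,5.000)–(3.246,4.000)
cell (3,5): code 1000 → (4.000,5.200)–(3.809,5.000)
cell (4,1): code 0110 → (4.000,1.527)–(5.000,1.644)
cell (4,5): code 1001 → (5.000,5.733)–(4.000,5.200)
cell (5,1): code 0110 → (5.000,1.644)–(6.000,1.973)
cell (5,5): code 1001 → (6.000,5.649)–(5.000,5.733)
cell (6,1): code 0010 → (6.000,1.973)–(6.041,2.000)
cell (6,2): code 0111 → (6.041,2.000)–(7.000,2.831)
cell (6,4): code 1011 → (7.000,4.697)–(6.839,5.000)
cell (6,5): code 0001 → (6.839,5.000)–(6.000,5.649)
cell (7,2): code 0010 → (7.000,2.831)–(7.124,3.000)
cell (7,3): code 0011 → (7.124,3.000)–(7.321,4.000)
cell (7,4): code 0001 → (7.321,4.000)–(7.000,4.697)
total: 22 segments, chained into 1 closed loop(s), length Σ = 17.180268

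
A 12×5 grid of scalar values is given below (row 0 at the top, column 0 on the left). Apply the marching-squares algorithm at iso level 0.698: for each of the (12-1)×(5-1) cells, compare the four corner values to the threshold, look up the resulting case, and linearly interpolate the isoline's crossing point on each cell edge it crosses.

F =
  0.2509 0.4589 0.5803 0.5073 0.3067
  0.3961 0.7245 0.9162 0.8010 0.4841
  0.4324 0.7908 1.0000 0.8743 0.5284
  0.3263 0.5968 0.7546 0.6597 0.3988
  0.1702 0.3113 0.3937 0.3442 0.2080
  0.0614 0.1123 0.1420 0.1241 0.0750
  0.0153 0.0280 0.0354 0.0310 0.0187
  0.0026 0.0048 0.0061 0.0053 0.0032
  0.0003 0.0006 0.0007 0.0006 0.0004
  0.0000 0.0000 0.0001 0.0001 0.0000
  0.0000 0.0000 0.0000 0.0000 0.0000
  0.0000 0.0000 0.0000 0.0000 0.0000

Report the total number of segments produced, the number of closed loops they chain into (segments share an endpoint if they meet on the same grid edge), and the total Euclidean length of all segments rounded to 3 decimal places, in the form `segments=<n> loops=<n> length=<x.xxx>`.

segments=12 loops=1 length=8.611

cell (0,0): code 0100 → (0.900,1.000)–(1.000,0.919)
cell (0,1): code 1100 → (0.350,2.000)–(0.900,1.000)
cell (0,2): code 1100 → (0.649,3.000)–(0.350,2.000)
cell (0,3): code 1000 → (1.000,3.325)–(0.649,3.000)
cell (1,0): code 0110 → (1.000,0.919)–(2.000,0.741)
cell (1,3): code 1001 → (2.000,3.510)–(1.000,3.325)
cell (2,0): code 0010 → (2.000,0.741)–(2.478,1.000)
cell (2,1): code 0111 → (2.478,1.000)–(3.000,1.641)
cell (2,2): code 1011 → (3.000,2.596)–(2.822,3.000)
cell (2,3): code 0001 → (2.822,3.000)–(2.000,3.510)
cell (3,1): code 0010 → (3.000,1.641)–(3.157,2.000)
cell (3,2): code 0001 → (3.157,2.000)–(3.000,2.596)
total: 12 segments, chained into 1 closed loop(s), length Σ = 8.610897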